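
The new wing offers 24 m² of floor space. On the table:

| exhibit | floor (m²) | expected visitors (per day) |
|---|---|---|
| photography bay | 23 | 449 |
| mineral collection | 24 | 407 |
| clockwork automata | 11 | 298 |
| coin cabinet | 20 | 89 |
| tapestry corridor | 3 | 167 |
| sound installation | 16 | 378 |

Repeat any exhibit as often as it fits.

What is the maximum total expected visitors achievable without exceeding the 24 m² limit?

Best packing: 8×tapestry corridor — 24 m², 1336 total.

1336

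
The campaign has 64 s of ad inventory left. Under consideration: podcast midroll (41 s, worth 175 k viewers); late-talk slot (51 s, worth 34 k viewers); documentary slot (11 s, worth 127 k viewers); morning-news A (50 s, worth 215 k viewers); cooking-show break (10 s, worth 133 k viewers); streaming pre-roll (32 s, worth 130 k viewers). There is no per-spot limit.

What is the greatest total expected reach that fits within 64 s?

798

By expected reach per s: cooking-show break 13.30, documentary slot 11.55, morning-news A 4.30 lead.
Taking 6×cooking-show break: 60 s used, 798 in expected reach.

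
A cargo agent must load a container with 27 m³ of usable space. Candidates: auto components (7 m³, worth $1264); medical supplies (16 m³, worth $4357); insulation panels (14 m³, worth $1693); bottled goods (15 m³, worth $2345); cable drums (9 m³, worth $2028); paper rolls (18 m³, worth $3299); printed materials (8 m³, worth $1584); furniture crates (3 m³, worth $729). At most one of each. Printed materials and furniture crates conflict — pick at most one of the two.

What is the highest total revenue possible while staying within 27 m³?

6385

Taking medical supplies + cable drums: 25 m³ used, 6385 in revenue.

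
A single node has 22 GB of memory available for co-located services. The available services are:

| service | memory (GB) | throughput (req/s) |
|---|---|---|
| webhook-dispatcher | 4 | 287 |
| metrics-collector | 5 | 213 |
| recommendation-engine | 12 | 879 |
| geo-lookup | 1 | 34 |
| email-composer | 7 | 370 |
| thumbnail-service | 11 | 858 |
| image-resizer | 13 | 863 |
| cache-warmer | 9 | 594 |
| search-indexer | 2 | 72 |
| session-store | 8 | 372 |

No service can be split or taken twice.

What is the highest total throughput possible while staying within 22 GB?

Ranking by ratio (throughput/GB): thumbnail-service 78.00, recommendation-engine 73.25, webhook-dispatcher 71.75.
A density-first pass picks webhook-dispatcher + email-composer + thumbnail-service — 1515 at 22 GB.
Dropping webhook-dispatcher and email-composer frees 11 GB; slotting in cache-warmer + search-indexer (11 GB) lifts the total to 1524 at 22 GB.

1524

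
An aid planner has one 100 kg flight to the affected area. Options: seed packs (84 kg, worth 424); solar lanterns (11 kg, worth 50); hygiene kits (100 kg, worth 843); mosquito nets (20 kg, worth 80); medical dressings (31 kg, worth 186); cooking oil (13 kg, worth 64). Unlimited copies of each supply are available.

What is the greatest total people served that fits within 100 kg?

843

Ranking by ratio (people served/kg): hygiene kits 8.43, medical dressings 6.00, seed packs 5.05, cooking oil 4.92.
Hygiene kits uses 100 of the 100 kg and totals 843.
No other feasible combination exceeds 843.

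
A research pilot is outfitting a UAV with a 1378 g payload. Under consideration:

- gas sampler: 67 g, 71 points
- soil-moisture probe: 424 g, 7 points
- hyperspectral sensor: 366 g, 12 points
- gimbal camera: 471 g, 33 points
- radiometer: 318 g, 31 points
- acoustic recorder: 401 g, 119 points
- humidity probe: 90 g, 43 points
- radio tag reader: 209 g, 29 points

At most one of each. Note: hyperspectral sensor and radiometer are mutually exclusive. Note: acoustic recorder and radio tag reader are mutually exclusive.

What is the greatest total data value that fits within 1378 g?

Ranking by ratio (data value/g): gas sampler 1.06, humidity probe 0.48, acoustic recorder 0.30.
Best packing: gas sampler + gimbal camera + radiometer + acoustic recorder + humidity probe — 1347 g, 297 total.

297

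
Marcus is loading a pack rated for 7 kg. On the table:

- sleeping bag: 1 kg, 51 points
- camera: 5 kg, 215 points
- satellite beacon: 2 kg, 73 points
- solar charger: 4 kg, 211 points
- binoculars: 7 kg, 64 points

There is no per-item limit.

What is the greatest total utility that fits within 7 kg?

Density check — solar charger 52.75, sleeping bag 51.00, camera 43.00 are the best per kg.
Taking 3×sleeping bag + solar charger: 7 kg used, 364 in utility.
No other feasible combination exceeds 364.

364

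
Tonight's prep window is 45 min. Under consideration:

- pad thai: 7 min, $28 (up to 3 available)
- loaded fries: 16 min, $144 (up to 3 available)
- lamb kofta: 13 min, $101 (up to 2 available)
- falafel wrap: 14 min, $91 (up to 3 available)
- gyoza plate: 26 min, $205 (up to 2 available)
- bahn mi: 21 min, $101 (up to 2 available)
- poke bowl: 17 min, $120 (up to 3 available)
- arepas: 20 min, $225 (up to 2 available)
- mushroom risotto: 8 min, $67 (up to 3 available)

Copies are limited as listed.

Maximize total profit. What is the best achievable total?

450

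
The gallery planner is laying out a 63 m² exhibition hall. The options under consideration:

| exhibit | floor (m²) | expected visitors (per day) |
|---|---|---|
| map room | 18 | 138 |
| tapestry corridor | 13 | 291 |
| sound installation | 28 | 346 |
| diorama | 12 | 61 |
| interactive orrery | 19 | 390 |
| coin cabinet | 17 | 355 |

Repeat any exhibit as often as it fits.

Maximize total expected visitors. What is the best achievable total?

1327

Filling by ratio: 4×tapestry corridor for 1164, with 11 m² left unused.
Replace 2×tapestry corridor with interactive orrery + coin cabinet: the trade gains 163 net, giving 1327 at 62 m².
That's the maximum — no swap from here does better than 1327.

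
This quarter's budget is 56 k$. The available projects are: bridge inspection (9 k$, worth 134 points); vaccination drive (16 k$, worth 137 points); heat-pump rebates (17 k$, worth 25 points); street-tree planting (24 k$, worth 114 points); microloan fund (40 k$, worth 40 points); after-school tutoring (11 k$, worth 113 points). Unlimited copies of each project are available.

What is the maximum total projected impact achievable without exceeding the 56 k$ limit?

Best packing: 6×bridge inspection — 54 k$, 804 total.
That's the maximum — no swap from here does better than 804.

804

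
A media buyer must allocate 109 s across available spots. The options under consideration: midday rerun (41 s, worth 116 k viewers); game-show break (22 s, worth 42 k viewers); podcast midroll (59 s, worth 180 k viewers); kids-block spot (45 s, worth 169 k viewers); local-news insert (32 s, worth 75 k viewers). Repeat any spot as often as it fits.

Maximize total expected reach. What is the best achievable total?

349

Ranking by ratio (expected reach/s): kids-block spot 3.76, podcast midroll 3.05, midday rerun 2.83.
Taking the top-ratio spots first gives 2×kids-block spot for 338 (90 s).
Dropping kids-block spot frees 45 s; slotting in podcast midroll (59 s) lifts the total to 349 at 104 s.
That's the maximum — no swap from here does better than 349.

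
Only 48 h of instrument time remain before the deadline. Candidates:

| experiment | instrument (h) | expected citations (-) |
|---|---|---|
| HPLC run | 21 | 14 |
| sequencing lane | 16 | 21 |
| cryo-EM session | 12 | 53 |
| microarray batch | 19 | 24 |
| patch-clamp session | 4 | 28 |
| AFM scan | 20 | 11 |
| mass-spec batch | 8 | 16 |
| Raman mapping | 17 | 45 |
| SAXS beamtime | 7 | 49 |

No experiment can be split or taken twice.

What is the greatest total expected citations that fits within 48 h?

Taking cryo-EM session + patch-clamp session + mass-spec batch + Raman mapping + SAXS beamtime: 48 h used, 191 in expected citations.
The closest alternative, cryo-EM session + patch-clamp session + Raman mapping + SAXS beamtime, reaches only 175.

191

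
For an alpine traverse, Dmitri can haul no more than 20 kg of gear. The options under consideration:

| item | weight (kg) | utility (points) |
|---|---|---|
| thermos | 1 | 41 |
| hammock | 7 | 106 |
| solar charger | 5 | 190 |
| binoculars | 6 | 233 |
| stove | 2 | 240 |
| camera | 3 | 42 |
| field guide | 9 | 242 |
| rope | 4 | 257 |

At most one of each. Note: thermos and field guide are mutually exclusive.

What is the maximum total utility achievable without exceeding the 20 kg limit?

962

Filling by ratio: thermos + solar charger + binoculars + stove + rope for 961, with 2 kg left unused.
Replace thermos with camera: the trade gains 1 net, giving 962 at 20 kg.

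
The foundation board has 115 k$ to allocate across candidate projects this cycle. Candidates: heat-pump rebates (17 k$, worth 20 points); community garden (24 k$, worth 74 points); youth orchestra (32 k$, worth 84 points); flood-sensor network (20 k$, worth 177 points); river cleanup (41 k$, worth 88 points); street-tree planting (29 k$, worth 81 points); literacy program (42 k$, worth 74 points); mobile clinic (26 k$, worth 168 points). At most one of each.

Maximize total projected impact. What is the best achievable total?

510

The ratio heuristic lands on community garden + flood-sensor network + street-tree planting + mobile clinic (500) but leaves 16 k$ idle.
Replace community garden with youth orchestra: the trade gains 10 net, giving 510 at 107 k$.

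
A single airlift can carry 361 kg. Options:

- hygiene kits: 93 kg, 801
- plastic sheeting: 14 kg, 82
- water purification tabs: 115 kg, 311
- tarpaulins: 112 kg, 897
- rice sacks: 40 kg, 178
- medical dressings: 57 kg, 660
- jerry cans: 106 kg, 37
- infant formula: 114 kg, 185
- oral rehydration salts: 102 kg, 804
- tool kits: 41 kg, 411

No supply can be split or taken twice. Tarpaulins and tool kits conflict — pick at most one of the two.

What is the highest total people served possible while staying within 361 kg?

Ranking by ratio (people served/kg): medical dressings 11.58, tool kits 10.02, hygiene kits 8.61, tarpaulins 8.01.
Hygiene kits + plastic sheeting + rice sacks + medical dressings + oral rehydration salts + tool kits uses 347 of the 361 kg and totals 2936.
The closest alternative, hygiene kits + rice sacks + medical dressings + oral rehydration salts + tool kits, reaches only 2854.

2936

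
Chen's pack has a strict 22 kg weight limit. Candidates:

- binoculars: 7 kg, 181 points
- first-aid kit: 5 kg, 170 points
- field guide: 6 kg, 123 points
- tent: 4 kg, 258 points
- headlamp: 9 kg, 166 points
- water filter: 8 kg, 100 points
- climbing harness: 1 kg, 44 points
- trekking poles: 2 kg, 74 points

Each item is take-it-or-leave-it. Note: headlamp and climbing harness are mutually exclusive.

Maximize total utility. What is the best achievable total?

By utility per kg: tent 64.50, climbing harness 44.00, trekking poles 37.00 lead.
Greedy by ratio would take binoculars + first-aid kit + tent + climbing harness + trekking poles: 19 kg used, total 727.
Replace climbing harness and trekking poles with field guide: the trade gains 5 net, giving 732 at 22 kg.

732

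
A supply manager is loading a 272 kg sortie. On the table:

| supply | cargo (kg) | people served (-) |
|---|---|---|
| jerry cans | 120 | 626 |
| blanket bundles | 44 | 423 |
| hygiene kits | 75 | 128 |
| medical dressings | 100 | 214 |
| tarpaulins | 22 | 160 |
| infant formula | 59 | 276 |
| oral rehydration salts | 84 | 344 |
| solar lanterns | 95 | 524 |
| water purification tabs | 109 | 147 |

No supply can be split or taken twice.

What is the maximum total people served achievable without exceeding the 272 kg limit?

The ratio heuristic lands on blanket bundles + tarpaulins + infant formula + solar lanterns (1383) but leaves 52 kg idle.
Dropping tarpaulins and infant formula frees 81 kg; slotting in jerry cans (120 kg) lifts the total to 1573 at 259 kg.

1573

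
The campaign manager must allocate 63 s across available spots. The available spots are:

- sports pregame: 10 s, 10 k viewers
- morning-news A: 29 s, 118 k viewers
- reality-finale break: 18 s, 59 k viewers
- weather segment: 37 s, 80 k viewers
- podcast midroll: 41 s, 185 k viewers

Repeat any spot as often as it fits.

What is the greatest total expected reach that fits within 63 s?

244

The ratio ordering already packs tightly: reality-finale break + podcast midroll, 59 s, 244.
Nothing else within 63 s beats 244.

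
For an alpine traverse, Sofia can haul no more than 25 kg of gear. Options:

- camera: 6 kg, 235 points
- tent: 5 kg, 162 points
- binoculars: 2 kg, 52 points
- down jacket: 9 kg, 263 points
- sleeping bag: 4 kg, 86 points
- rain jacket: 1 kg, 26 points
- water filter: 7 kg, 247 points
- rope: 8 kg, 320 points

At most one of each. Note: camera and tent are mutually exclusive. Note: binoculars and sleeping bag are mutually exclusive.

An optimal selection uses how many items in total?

Best achievable utility is 888.
For example camera + sleeping bag + water filter + rope achieves it, using 25 kg.
All optima have 4 items.

4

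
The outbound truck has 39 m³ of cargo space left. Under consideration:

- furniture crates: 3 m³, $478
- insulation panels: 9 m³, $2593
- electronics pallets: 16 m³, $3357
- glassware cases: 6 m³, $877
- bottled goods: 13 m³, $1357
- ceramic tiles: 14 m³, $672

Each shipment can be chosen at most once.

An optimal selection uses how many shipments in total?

The maximum revenue within 39 m³ is 7307.
For example insulation panels + electronics pallets + bottled goods achieves it, using 38 m³.
Every optimal selection uses 3 shipments.

3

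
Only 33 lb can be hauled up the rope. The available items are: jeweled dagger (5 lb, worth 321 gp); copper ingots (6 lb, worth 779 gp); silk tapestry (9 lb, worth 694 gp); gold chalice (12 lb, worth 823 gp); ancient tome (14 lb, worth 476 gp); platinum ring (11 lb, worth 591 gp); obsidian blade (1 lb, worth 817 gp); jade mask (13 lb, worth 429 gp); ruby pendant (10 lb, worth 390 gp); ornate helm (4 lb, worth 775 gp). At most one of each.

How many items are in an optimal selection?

5

Optimal total is 3888.
copper ingots + silk tapestry + gold chalice + obsidian blade + ornate helm hits 3888 at 32 lb.
Any selection reaching 3888 contains exactly 5 items.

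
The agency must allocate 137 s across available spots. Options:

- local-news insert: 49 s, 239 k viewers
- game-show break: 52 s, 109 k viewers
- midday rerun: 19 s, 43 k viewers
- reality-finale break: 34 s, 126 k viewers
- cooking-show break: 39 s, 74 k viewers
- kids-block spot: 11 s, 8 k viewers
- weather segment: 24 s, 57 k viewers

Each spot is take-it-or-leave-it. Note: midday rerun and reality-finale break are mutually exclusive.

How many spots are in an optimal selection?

3

Optimal total is 474.
One optimal bundle: local-news insert + game-show break + reality-finale break (135 s).
All optima have 3 spots.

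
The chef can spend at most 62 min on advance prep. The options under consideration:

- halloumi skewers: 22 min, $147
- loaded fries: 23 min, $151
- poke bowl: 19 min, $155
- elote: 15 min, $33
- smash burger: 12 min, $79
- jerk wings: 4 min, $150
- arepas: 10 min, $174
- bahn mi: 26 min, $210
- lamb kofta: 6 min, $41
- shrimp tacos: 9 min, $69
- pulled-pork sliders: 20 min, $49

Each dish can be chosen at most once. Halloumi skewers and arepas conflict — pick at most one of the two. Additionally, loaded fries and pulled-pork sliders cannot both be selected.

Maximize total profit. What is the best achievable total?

689

Best packing: poke bowl + jerk wings + arepas + bahn mi — 59 min, 689 total.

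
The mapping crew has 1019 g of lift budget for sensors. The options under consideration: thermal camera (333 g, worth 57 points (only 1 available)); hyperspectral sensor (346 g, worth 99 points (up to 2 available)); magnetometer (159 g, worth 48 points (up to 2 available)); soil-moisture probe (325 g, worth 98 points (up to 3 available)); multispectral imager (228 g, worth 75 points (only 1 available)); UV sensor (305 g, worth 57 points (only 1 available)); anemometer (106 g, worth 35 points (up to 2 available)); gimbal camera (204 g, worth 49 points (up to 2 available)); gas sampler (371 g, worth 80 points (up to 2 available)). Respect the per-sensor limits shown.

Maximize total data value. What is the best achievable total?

Greedy by ratio would take 2×magnetometer + multispectral imager + 2×anemometer + gimbal camera: 962 g used, total 290.
Reworking the packing: hyperspectral sensor + soil-moisture probe + multispectral imager + anemometer uses 1005 g and improves the total to 307.
Every other selection either busts 1019 g or exceeds an availability limit or fails to beat 307.

307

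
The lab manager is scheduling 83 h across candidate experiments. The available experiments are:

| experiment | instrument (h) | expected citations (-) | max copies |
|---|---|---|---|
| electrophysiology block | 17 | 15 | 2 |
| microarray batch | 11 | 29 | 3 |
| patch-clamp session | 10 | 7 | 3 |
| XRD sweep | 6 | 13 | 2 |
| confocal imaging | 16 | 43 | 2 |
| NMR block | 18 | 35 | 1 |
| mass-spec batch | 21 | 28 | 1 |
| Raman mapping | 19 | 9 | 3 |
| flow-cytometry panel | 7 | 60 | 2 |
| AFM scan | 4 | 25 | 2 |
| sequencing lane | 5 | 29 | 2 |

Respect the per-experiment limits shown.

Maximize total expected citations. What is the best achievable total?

358

By expected citations per h: flow-cytometry panel 8.57, AFM scan 6.25, sequencing lane 5.80 lead.
Taking the top-ratio experiments first gives microarray batch + XRD sweep + 2×confocal imaging + 2×flow-cytometry panel + 2×AFM scan + 2×sequencing lane for 356 (81 h).
The 22 h tied up in XRD sweep and confocal imaging is better spent on 2×microarray batch — total rises to 358 (81 h).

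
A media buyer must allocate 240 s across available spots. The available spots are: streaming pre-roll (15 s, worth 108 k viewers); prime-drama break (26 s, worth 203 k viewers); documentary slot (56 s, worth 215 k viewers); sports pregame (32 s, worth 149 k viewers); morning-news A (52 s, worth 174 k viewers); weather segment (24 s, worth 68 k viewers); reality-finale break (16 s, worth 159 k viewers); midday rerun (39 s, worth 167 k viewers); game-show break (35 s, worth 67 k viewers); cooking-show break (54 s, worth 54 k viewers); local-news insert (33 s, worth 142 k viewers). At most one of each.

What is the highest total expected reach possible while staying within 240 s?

1175

The ratio heuristic lands on streaming pre-roll + prime-drama break + documentary slot + sports pregame + reality-finale break + midday rerun + local-news insert (1143) but leaves 23 s idle.
The 33 s tied up in local-news insert is better spent on morning-news A — total rises to 1175 (236 s).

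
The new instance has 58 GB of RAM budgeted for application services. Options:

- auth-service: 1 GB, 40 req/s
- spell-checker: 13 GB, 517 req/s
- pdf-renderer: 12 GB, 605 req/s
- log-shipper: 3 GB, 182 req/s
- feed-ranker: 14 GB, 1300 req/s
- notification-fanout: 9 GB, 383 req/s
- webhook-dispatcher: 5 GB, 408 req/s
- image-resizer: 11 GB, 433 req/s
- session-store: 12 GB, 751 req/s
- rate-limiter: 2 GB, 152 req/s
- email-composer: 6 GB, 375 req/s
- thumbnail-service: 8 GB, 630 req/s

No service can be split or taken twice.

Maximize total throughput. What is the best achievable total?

The ratio heuristic lands on auth-service + log-shipper + feed-ranker + webhook-dispatcher + session-store + rate-limiter + email-composer + thumbnail-service (3838) but leaves 7 GB idle.
Dropping log-shipper and rate-limiter frees 5 GB; slotting in pdf-renderer (12 GB) lifts the total to 4109 at 58 GB.
Nothing else within 58 GB beats 4109.

4109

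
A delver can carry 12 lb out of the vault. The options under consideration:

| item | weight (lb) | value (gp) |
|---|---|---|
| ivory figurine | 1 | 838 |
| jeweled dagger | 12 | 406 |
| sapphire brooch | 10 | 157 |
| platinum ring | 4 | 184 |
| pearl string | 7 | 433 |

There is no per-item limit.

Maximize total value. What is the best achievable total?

Density check — ivory figurine 838.00, pearl string 61.86, platinum ring 46.00, jeweled dagger 33.83 are the best per lb.
12×ivory figurine uses 12 of the 12 lb and totals 10056.
No other feasible combination exceeds 10056.

10056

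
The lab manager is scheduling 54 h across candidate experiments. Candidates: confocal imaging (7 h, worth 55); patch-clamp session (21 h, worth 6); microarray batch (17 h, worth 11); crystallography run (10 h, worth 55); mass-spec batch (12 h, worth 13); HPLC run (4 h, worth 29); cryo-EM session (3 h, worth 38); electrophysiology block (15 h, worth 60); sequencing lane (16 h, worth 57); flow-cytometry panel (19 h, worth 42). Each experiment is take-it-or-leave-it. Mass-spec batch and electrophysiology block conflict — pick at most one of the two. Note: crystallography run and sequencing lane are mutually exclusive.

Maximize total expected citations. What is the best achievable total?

Density check — cryo-EM session 12.67, confocal imaging 7.86, HPLC run 7.25 are the best per h.
Confocal imaging + crystallography run + cryo-EM session + electrophysiology block + flow-cytometry panel uses 54 of the 54 h and totals 250.
Nothing else feasible within 54 h beats 250.

250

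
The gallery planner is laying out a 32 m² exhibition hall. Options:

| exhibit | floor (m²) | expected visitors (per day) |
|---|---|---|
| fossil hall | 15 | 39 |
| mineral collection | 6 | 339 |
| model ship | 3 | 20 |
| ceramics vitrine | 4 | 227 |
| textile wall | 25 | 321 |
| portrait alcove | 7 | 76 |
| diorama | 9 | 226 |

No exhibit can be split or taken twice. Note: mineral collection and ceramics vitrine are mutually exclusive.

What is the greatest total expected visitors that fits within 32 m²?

661

By expected visitors per m²: ceramics vitrine 56.75, mineral collection 56.50, diorama 25.11, textile wall 12.84 lead.
Best packing: mineral collection + model ship + portrait alcove + diorama — 25 m², 661 total.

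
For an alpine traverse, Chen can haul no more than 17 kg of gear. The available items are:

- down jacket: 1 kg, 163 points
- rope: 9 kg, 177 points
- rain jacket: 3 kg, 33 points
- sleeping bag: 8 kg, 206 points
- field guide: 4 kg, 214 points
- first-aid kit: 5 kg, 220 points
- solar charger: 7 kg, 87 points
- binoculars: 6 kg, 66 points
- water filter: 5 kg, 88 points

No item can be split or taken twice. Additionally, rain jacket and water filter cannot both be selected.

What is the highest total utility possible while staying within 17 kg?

685

The ratio ordering already packs tightly: down jacket + field guide + first-aid kit + water filter, 15 kg, 685.
Every other selection either busts 17 kg or breaks a pairing rule or fails to beat 685.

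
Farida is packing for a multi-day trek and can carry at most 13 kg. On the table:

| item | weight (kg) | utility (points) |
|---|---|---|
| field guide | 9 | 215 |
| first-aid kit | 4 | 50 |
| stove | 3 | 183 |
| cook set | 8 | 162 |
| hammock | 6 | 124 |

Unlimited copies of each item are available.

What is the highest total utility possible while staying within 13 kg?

732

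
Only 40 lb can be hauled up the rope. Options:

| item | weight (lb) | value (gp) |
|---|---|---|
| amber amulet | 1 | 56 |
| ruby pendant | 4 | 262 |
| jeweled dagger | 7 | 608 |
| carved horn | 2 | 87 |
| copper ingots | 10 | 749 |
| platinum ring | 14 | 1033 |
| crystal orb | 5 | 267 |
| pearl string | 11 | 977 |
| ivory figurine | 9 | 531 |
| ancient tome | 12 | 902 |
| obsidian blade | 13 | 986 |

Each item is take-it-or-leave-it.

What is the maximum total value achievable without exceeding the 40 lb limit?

3236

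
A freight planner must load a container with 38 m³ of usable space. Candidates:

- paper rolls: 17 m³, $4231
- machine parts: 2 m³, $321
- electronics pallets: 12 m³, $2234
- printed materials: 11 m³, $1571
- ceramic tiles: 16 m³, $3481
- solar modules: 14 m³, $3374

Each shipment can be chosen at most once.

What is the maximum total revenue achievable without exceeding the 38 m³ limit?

8033

A density-first pass picks paper rolls + machine parts + solar modules — 7926 at 33 m³.
The 14 m³ tied up in solar modules is better spent on ceramic tiles — total rises to 8033 (35 m³).
The closest alternative, paper rolls + machine parts + solar modules, reaches only 7926.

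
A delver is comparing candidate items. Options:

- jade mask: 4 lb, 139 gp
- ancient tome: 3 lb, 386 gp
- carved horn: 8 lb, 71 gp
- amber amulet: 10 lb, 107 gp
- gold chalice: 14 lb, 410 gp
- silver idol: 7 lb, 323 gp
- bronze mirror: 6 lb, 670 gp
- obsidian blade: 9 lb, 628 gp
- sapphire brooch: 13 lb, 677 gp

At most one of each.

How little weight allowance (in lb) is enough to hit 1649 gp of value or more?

18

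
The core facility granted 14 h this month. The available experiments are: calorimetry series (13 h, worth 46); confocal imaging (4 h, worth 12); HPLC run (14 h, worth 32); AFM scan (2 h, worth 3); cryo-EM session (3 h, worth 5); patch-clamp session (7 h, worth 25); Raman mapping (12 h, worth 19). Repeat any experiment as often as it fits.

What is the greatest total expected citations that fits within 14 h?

Density check — patch-clamp session 3.57, calorimetry series 3.54, confocal imaging 3.00, HPLC run 2.29 are the best per h.
The ratio ordering already packs tightly: 2×patch-clamp session, 14 h, 50.

50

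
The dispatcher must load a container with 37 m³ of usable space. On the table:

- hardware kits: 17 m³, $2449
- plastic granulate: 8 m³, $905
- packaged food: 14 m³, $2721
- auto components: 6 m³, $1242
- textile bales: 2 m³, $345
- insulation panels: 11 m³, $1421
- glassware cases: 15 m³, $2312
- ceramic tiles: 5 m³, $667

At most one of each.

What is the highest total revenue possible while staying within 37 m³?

The ratio ordering already packs tightly: packaged food + auto components + textile bales + glassware cases, 37 m³, 6620.

6620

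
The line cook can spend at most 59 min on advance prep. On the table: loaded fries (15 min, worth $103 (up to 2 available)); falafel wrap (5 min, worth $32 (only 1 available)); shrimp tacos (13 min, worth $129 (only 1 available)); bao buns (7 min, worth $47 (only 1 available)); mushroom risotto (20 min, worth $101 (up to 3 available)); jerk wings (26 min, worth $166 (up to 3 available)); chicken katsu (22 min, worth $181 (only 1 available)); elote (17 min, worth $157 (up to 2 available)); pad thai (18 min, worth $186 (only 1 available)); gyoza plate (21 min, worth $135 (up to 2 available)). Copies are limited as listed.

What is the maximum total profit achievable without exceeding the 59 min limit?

The ratio heuristic lands on shrimp tacos + bao buns + elote + pad thai (519) but leaves 4 min idle.
The 13 min tied up in shrimp tacos is better spent on elote — total rises to 547 (59 min).
Every other selection either busts 59 min or exceeds an availability limit or fails to beat 547.

547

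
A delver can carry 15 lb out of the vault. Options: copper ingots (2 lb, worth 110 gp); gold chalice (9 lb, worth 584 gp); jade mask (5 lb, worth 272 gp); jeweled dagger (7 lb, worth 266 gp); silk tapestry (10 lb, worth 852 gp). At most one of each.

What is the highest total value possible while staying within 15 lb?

Greedy by ratio would take copper ingots + silk tapestry: 12 lb used, total 962.
Dropping copper ingots frees 2 lb; slotting in jade mask (5 lb) lifts the total to 1124 at 15 lb.
Next best is copper ingots + silk tapestry at 962 (12 lb) — short by 162.

1124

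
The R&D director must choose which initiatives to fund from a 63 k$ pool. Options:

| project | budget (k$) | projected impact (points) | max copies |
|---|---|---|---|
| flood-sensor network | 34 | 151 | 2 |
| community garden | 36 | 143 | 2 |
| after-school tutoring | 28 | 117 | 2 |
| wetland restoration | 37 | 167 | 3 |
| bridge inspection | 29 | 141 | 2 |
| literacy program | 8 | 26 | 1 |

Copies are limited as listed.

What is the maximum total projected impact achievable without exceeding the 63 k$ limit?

292

Greedy by ratio would take 2×bridge inspection: 58 k$ used, total 282.
Replace bridge inspection with flood-sensor network: the trade gains 10 net, giving 292 at 63 k$.
No other feasible combination exceeds 292.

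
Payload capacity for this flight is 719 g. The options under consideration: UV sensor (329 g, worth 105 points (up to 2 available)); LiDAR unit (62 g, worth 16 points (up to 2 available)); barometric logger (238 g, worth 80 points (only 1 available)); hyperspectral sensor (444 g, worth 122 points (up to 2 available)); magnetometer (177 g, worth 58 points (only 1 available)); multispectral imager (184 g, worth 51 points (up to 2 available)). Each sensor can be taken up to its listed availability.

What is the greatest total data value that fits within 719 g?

217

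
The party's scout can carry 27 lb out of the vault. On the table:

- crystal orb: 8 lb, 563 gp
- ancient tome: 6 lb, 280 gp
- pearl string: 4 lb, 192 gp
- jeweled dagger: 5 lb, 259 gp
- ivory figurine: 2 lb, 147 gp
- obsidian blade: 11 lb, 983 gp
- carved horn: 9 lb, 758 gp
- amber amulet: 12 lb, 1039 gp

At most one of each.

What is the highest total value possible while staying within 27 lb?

Greedy by ratio would take ivory figurine + obsidian blade + amber amulet: 25 lb used, total 2169.
Dropping ivory figurine frees 2 lb; slotting in pearl string (4 lb) lifts the total to 2214 at 27 lb.
Every other selection either busts 27 lb or fails to beat 2214.

2214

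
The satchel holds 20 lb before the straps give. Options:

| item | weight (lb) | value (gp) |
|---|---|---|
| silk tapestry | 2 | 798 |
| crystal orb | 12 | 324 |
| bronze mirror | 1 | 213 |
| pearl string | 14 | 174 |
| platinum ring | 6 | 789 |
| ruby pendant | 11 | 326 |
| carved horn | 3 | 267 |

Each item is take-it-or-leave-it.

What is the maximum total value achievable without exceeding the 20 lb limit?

Density check — silk tapestry 399.00, bronze mirror 213.00, platinum ring 131.50 are the best per lb.
Greedy by ratio would take silk tapestry + bronze mirror + platinum ring + carved horn: 12 lb used, total 2067.
The 3 lb tied up in carved horn is better spent on ruby pendant — total rises to 2126 (20 lb).

2126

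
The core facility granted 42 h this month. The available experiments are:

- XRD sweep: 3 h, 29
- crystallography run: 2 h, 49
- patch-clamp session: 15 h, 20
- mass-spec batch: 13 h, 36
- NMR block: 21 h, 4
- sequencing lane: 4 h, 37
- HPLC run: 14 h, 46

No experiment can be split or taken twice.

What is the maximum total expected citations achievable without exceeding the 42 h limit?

197

Best packing: XRD sweep + crystallography run + mass-spec batch + sequencing lane + HPLC run — 36 h, 197 total.
The spare 6 h is too small for any remaining experiment, and no exchange beats 197.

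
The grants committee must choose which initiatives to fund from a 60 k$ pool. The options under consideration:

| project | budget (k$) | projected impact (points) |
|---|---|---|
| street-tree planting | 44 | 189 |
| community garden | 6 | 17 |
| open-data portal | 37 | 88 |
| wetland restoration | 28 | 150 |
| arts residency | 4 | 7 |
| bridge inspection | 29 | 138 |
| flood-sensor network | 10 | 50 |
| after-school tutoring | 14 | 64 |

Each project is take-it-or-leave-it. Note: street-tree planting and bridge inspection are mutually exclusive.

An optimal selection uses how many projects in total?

2

Optimal total is 288.
One optimal bundle: wetland restoration + bridge inspection (57 k$).
All optima have 2 projects.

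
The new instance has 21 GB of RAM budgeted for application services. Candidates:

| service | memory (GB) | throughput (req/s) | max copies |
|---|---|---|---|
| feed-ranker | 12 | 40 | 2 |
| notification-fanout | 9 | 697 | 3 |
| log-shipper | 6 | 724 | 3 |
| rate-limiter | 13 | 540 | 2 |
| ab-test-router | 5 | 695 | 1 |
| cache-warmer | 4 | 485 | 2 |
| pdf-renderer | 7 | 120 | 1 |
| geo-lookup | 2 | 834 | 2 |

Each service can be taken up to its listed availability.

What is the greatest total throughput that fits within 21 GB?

3811

The ratio heuristic lands on ab-test-router + 2×cache-warmer + 2×geo-lookup (3333) but leaves 4 GB idle.
Replace 2×cache-warmer with 2×log-shipper: the trade gains 478 net, giving 3811 at 21 GB.
No other feasible combination exceeds 3811.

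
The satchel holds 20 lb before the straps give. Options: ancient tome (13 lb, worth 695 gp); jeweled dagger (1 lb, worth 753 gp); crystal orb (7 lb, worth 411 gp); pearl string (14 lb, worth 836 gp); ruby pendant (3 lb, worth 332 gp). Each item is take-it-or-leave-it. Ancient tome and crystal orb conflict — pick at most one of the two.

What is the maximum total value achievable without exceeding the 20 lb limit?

Density check — jeweled dagger 753.00, ruby pendant 110.67, pearl string 59.71, crystal orb 58.71 are the best per lb.
Taking jeweled dagger + pearl string + ruby pendant: 18 lb used, 1921 in value.
The spare 2 lb is too small for any remaining item, and no feasible exchange beats 1921.

1921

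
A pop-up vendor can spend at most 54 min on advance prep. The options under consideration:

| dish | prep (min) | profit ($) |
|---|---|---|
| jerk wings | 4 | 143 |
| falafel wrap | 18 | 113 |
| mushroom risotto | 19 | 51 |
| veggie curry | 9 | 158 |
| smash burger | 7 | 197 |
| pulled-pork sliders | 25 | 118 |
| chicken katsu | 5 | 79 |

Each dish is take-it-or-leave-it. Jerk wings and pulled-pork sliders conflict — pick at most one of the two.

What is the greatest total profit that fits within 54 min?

690

Ranking by ratio (profit/min): jerk wings 35.75, smash burger 28.14, veggie curry 17.56, chicken katsu 15.80.
Taking jerk wings + falafel wrap + veggie curry + smash burger + chicken katsu: 43 min used, 690 in profit.
Nothing else feasible within 54 min beats 690.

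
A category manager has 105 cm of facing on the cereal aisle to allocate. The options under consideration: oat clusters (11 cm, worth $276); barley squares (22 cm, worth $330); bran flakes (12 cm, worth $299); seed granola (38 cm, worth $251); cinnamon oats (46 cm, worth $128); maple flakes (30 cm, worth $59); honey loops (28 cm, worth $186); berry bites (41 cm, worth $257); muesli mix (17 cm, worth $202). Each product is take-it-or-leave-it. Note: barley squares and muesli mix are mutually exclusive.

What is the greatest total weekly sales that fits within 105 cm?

Ranking by ratio (weekly sales/cm): oat clusters 25.09, bran flakes 24.92, barley squares 15.00, muesli mix 11.88.
Oat clusters + barley squares + bran flakes + berry bites uses 86 of the 105 cm and totals 1162.

1162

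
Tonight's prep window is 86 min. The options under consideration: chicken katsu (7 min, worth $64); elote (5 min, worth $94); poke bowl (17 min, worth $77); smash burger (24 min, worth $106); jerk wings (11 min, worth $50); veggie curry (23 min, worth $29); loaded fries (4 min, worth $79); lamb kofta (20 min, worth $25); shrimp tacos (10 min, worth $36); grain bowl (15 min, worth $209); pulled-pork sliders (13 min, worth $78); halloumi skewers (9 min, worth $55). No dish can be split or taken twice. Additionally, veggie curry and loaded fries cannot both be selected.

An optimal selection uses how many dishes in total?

7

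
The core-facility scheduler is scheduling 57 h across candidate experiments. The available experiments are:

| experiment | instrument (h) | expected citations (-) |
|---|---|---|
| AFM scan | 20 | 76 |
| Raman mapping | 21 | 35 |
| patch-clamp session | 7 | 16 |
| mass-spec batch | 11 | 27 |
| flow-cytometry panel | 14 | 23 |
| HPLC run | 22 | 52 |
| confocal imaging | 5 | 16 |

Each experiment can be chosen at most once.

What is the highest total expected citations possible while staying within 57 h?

160

Ranking by ratio (expected citations/h): AFM scan 3.80, confocal imaging 3.20, mass-spec batch 2.45.
A density-first pass picks AFM scan + patch-clamp session + mass-spec batch + flow-cytometry panel + confocal imaging — 158 at 57 h.
The 25 h tied up in mass-spec batch and flow-cytometry panel is better spent on HPLC run — total rises to 160 (54 h).
The closest alternative, AFM scan + patch-clamp session + mass-spec batch + flow-cytometry panel + confocal imaging, reaches only 158.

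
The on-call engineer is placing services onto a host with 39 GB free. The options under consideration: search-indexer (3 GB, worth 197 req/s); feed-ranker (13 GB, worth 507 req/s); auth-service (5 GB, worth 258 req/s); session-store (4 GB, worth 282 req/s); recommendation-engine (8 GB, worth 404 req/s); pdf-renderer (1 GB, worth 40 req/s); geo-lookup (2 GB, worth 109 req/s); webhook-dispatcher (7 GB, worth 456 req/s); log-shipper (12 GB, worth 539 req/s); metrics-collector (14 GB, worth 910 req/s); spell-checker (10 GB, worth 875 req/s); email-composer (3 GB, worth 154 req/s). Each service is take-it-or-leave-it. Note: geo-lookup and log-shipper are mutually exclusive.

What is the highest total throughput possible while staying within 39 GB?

Taking search-indexer + session-store + pdf-renderer + webhook-dispatcher + metrics-collector + spell-checker: 39 GB used, 2760 in throughput.
An exhaustive check of the 4096 subsets confirms 2760.

2760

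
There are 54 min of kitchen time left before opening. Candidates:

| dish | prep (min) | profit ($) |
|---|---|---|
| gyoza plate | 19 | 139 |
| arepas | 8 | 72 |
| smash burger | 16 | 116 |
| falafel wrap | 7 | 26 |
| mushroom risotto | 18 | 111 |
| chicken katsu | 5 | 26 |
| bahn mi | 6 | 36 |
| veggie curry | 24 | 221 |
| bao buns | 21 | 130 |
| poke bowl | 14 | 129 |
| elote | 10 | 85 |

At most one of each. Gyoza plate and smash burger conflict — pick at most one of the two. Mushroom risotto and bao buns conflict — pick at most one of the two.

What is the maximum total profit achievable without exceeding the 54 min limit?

The ratio heuristic lands on arepas + bahn mi + veggie curry + poke bowl (458) but leaves 2 min idle.
Dropping arepas frees 8 min; slotting in elote (10 min) lifts the total to 471 at 54 min.

471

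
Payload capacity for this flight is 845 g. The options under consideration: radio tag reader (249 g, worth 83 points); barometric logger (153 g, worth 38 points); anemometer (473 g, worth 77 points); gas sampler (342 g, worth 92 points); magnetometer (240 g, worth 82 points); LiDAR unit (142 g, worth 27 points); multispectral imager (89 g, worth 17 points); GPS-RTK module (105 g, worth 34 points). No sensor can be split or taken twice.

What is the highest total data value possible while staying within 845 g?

By data value per g: magnetometer 0.34, radio tag reader 0.33, GPS-RTK module 0.32, gas sampler 0.27 lead.
Greedy by ratio would take radio tag reader + barometric logger + magnetometer + multispectral imager + GPS-RTK module: 836 g used, total 254.
Replace barometric logger and multispectral imager and GPS-RTK module with gas sampler: the trade gains 3 net, giving 257 at 831 g.
Next best is radio tag reader + barometric logger + magnetometer + multispectral imager + GPS-RTK module at 254 (836 g) — short by 3.

257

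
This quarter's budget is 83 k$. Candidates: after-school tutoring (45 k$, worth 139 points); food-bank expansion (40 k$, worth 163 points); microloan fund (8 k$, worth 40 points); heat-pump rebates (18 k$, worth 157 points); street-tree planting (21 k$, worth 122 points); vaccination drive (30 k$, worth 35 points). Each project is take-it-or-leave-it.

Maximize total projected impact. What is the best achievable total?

Taking the top-ratio projects first gives microloan fund + heat-pump rebates + street-tree planting + vaccination drive for 354 (77 k$).
Replace microloan fund and vaccination drive with food-bank expansion: the trade gains 88 net, giving 442 at 79 k$.
That's the maximum — no swap from here does better than 442.

442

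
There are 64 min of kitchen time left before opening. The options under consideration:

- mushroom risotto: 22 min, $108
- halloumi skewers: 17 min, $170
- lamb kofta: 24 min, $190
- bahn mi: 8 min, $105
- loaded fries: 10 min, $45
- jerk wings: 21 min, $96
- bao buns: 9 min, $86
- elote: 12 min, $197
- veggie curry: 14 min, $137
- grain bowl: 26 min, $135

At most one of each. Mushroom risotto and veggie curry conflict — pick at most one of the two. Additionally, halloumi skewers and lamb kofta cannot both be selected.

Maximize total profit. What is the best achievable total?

695

Ranking by ratio (profit/min): elote 16.42, bahn mi 13.12, halloumi skewers 10.00.
Best packing: halloumi skewers + bahn mi + bao buns + elote + veggie curry — 60 min, 695 total.
Runner-up halloumi skewers + bahn mi + loaded fries + elote + veggie curry tops out at 654.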